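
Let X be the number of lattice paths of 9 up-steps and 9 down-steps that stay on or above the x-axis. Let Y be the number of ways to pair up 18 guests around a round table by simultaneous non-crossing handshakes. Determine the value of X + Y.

9724

Dyck paths of semilength n (length 2n) are counted by C_n; here n = 9. So X = C_9 = 4862.
With 18 = 2·9 people, non-crossing handshake pairings are non-crossing perfect matchings on a circle, counted by C_9. So Y = C_9 = 4862.
X + Y = 4862 + 4862 = 9724.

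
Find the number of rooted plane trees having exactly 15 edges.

A rooted plane tree with 15 edges has 16 nodes, and the count is C_15.
C_15 = C(30,15)/16 = 155117520/16 = 9694845.

9694845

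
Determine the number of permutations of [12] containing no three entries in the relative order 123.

208012

Permutations of [n] avoiding any single length-3 pattern are counted by C_n; here n = 12.
C_12 = C_11 · 2(2·11+1)/(11+2) = 58786 · 46/13 = 208012.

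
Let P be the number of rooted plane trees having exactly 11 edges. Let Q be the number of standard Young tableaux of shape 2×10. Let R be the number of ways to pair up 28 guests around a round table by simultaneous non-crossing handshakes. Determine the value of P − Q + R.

A rooted plane tree with 11 edges has 12 nodes, and the count is C_11. So P = C_11 = 58786.
By the hook-length formula (or a Dyck-path bijection), SYT of shape 2×10 number C_10. So Q = C_10 = 16796.
With 28 = 2·14 people, non-crossing handshake pairings are non-crossing perfect matchings on a circle, counted by C_14. So R = C_14 = 2674440.
P − Q + R = 58786 − 16796 + 2674440 = 2716430.

2716430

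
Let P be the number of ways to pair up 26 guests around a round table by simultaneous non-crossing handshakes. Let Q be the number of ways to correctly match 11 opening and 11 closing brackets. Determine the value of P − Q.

684114

Non-crossing handshake pairings of 2n people are counted by C_n; 26 people gives n = 13. So P = C_13 = 742900.
With 11 pairs the number of balanced bracket strings is the Catalan number C_11. So Q = C_11 = 58786.
P − Q = 742900 − 58786 = 684114.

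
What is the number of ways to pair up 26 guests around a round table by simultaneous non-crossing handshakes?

Non-crossing handshake pairings of 2n people are counted by C_n; 26 people gives n = 13.
C_13 = C(26,13)/14 = 10400600/14 = 742900.

742900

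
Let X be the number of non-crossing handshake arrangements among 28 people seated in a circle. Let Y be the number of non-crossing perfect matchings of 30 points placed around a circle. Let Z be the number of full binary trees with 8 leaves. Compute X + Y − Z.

12368856

Non-crossing handshake pairings of 2n people are counted by C_n; 28 people gives n = 14. So X = C_14 = 2674440.
Non-crossing perfect matchings of 2n points on a circle are counted by C_n; with 30 points, n = 15. So Y = C_15 = 9694845.
Full binary trees with 8 leaves have 8−1 = 7 internal nodes, so there are C_7 of them. So Z = C_7 = 429.
X + Y − Z = 2674440 + 9694845 − 429 = 12368856.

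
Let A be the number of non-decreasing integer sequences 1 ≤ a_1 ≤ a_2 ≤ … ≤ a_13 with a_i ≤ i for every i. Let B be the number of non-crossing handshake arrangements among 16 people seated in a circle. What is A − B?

Such sub-staircase sequences of length n are counted by C_n; here n = 13. So A = C_13 = 742900.
With 16 = 2·8 people, non-crossing handshake pairings are non-crossing perfect matchings on a circle, counted by C_8. So B = C_8 = 1430.
A − B = 742900 − 1430 = 741470.

741470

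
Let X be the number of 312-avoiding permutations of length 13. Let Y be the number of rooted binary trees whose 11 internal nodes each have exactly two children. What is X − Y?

684114

Permutations of [n] avoiding any single length-3 pattern are counted by C_n; here n = 13. So X = C_13 = 742900.
Full binary trees with n internal nodes are counted by C_n; here n = 11. So Y = C_11 = 58786.
X − Y = 742900 − 58786 = 684114.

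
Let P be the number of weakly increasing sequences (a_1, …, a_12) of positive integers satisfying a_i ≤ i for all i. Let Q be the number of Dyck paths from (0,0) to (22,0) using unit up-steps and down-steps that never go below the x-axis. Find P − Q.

149226

Weakly increasing sequences with a_i ≤ i biject with Dyck paths of semilength 12, so there are C_12. So P = C_12 = 208012.
A Dyck path with 11 up-steps and 11 down-steps has semilength 11, so there are C_11 of them. So Q = C_11 = 58786.
P − Q = 208012 − 58786 = 149226.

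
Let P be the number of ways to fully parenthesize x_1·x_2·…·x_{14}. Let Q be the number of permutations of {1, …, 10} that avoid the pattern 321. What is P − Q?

726104

Bracketing 14 factors into binary products is counted by C_{14−1} = C_13. So P = C_13 = 742900.
Permutations of [n] avoiding any single length-3 pattern are counted by C_n; here n = 10. So Q = C_10 = 16796.
P − Q = 742900 − 16796 = 726104.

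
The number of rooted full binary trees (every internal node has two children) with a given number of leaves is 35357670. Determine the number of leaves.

17

Full binary trees with L leaves are counted by C_{L−1}. Since C_16 = 35357670, the index is 16.
So the index is 16, and the number of leaves is 16 + 1 = 17.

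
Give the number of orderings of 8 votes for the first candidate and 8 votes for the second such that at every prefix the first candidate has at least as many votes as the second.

1430

Ballot sequences with n votes each where one side never trails are Dyck words, counted by C_n; here n = 8.
C_8 = C_7 · 2(2·7+1)/(7+2) = 429 · 30/9 = 1430.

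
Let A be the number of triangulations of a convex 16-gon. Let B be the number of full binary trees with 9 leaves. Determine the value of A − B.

Triangulations of a convex m-gon are counted by C_{m−2}; with m = 16 this is C_14. So A = C_14 = 2674440.
Full binary trees with 9 leaves have 9−1 = 8 internal nodes, so there are C_8 of them. So B = C_8 = 1430.
A − B = 2674440 − 1430 = 2673010.

2673010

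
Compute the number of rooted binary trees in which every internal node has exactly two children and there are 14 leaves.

742900

A full binary tree with L leaves has L−1 internal nodes and is counted by C_{L−1}; L = 14 gives C_13.
C_13 = C(26,13)/14 = 10400600/14 = 742900.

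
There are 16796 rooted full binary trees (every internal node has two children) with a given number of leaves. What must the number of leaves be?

11

Full binary trees with L leaves are counted by C_{L−1}, and C_10 = 16796.
So the index is 10, and the number of leaves is 10 + 1 = 11.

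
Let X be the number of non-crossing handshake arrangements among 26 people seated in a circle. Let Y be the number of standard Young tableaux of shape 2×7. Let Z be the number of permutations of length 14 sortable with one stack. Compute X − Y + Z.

3416911

With 26 = 2·13 people, non-crossing handshake pairings are non-crossing perfect matchings on a circle, counted by C_13. So X = C_13 = 742900.
Standard Young tableaux of shape 2×n are counted by C_n; here n = 7. So Y = C_7 = 429.
Stack-sortable permutations are exactly the 231-avoiding ones, counted by C_n; here n = 14. So Z = C_14 = 2674440.
X − Y + Z = 742900 − 429 + 2674440 = 3416911.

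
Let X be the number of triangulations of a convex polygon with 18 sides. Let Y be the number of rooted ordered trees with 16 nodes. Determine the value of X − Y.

Triangulations of a convex m-gon are counted by C_{m−2}; with m = 18 this is C_16. So X = C_16 = 35357670.
A rooted plane tree on 16 nodes has 15 edges, and such trees are counted by C_15. So Y = C_15 = 9694845.
X − Y = 35357670 − 9694845 = 25662825.

25662825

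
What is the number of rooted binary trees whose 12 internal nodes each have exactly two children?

Full binary trees with n internal nodes are counted by C_n; here n = 12.
C_12 = 208012.

208012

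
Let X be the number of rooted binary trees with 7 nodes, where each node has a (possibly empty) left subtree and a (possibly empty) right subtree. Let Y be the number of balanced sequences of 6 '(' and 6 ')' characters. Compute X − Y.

Binary trees (left/right distinguished) on n nodes are counted by C_n; here n = 7. So X = C_7 = 429.
Balanced strings of n pairs of brackets are counted by C_n; here n = 6. So Y = C_6 = 132.
X − Y = 429 − 132 = 297.

297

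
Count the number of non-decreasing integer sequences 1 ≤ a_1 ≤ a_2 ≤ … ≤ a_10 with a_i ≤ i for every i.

16796

Weakly increasing sequences with a_i ≤ i biject with Dyck paths of semilength 10, so there are C_10.
C_10 = C(20,10)/11 = 184756/11 = 16796.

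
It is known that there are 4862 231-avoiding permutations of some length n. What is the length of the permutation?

Permutations of [n] avoiding a fixed length-3 pattern are counted by C_n. The Catalan number equal to 4862 is C_9.

9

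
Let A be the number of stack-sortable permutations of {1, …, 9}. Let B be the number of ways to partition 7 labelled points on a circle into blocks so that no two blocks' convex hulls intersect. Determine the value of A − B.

4433

By Knuth's characterisation, the stack-sortable permutations of length 9 are the 231-avoiders, numbering C_9. So A = C_9 = 4862.
Non-crossing partitions of an n-element set are counted by C_n; here n = 7. So B = C_7 = 429.
A − B = 4862 − 429 = 4433.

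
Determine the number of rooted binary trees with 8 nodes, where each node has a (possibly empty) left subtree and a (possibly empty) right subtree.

There are C_n binary search tree shapes on n keys; with n = 8 that is C_8.
C_8 = 1430.

1430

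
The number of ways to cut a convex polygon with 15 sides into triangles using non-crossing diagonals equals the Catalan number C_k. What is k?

The number of triangulations of a 15-gon is the Catalan number C_13 (index = sides − 2).

13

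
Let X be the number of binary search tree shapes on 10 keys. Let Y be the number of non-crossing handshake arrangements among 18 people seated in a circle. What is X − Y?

11934

Rooted binary trees with 10 nodes (each child slot possibly empty) number C_10. So X = C_10 = 16796.
Non-crossing handshake pairings of 2n people are counted by C_n; 18 people gives n = 9. So Y = C_9 = 4862.
X − Y = 16796 − 4862 = 11934.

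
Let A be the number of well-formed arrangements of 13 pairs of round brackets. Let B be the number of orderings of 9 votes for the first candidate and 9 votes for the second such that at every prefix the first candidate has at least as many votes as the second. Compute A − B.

738038

With 13 pairs the number of balanced bracket strings is the Catalan number C_13. So A = C_13 = 742900.
Ballot sequences with n votes each where one side never trails are Dyck words, counted by C_n; here n = 9. So B = C_9 = 4862.
A − B = 742900 − 4862 = 738038.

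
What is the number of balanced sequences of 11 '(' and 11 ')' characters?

58786

Balanced strings of n pairs of brackets are counted by C_n; here n = 11.
C_11 = C(22,11)/12 = 705432/12 = 58786.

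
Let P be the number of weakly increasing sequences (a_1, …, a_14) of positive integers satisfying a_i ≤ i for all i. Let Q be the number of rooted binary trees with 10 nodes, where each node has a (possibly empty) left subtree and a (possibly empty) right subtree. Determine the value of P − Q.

Such sub-staircase sequences of length n are counted by C_n; here n = 14. So P = C_14 = 2674440.
Rooted binary trees with 10 nodes (each child slot possibly empty) number C_10. So Q = C_10 = 16796.
P − Q = 2674440 − 16796 = 2657644.

2657644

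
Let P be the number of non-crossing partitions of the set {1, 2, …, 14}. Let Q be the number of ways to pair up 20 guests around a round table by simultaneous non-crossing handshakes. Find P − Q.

2657644

The non-crossing partitions of [14] form a lattice of size C_14. So P = C_14 = 2674440.
Non-crossing handshake pairings of 2n people are counted by C_n; 20 people gives n = 10. So Q = C_10 = 16796.
P − Q = 2674440 − 16796 = 2657644.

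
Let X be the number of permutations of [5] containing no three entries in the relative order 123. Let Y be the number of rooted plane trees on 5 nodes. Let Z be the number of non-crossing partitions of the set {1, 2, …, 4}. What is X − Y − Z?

14

For any fixed pattern of length 3, the pattern-avoiding permutations of [5] number C_5. So X = C_5 = 42.
Rooted ordered (plane) trees on m nodes have m−1 edges and are counted by C_{m−1}; m = 5 gives C_4. So Y = C_4 = 14.
The non-crossing partitions of [4] form a lattice of size C_4. So Z = C_4 = 14.
X − Y − Z = 42 − 14 − 14 = 14.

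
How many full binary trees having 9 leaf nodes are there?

1430

A full binary tree with L leaves has L−1 internal nodes and is counted by C_{L−1}; L = 9 gives C_8.
C_8 = C(16,8)/9 = 12870/9 = 1430.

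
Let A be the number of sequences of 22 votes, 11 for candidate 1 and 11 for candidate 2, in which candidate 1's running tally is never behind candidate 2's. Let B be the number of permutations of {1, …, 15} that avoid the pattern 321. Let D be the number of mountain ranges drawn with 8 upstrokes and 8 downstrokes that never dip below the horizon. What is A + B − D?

Ballot sequences with n votes each where one side never trails are Dyck words, counted by C_n; here n = 11. So A = C_11 = 58786.
Permutations of [n] avoiding any single length-3 pattern are counted by C_n; here n = 15. So B = C_15 = 9694845.
Paths of 8 up- and 8 down-steps that never dip below the axis are Dyck paths; their count is C_8. So D = C_8 = 1430.
A + B − D = 58786 + 9694845 − 1430 = 9752201.

9752201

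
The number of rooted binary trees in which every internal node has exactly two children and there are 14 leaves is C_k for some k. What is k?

Full binary trees with 14 leaves have 14−1 = 13 internal nodes, so there are C_13 of them.

13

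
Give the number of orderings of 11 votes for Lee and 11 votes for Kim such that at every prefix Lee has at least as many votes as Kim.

58786

Ballot sequences with n votes each where one side never trails are Dyck words, counted by C_n; here n = 11.
C_11 = 58786.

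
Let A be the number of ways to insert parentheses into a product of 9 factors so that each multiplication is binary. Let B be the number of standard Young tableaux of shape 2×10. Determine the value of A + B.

Bracketing 9 factors into binary products is counted by C_{9−1} = C_8. So A = C_8 = 1430.
By the hook-length formula (or a Dyck-path bijection), SYT of shape 2×10 number C_10. So B = C_10 = 16796.
A + B = 1430 + 16796 = 18226.

18226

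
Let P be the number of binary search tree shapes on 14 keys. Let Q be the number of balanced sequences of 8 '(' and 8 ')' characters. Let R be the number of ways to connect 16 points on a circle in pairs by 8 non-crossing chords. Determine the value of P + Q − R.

There are C_n binary search tree shapes on n keys; with n = 14 that is C_14. So P = C_14 = 2674440.
A balanced arrangement of 8 bracket pairs is a Dyck word of semilength 8, so the count is C_8. So Q = C_8 = 1430.
Pairing 16 circle points by 8 non-crossing chords gives C_8 matchings. So R = C_8 = 1430.
P + Q − R = 2674440 + 1430 − 1430 = 2674440.

2674440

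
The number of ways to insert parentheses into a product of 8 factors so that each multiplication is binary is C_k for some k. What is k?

7

Bracketing 8 factors into binary products is counted by C_{8−1} = C_7.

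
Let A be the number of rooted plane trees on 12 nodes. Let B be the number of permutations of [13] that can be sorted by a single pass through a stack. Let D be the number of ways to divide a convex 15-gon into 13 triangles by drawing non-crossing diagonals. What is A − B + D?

Rooted ordered (plane) trees on m nodes have m−1 edges and are counted by C_{m−1}; m = 12 gives C_11. So A = C_11 = 58786.
Stack-sortable permutations are exactly the 231-avoiding ones, counted by C_n; here n = 13. So B = C_13 = 742900.
The number of triangulations of a 15-gon is the Catalan number C_13 (index = sides − 2). So D = C_13 = 742900.
A − B + D = 58786 − 742900 + 742900 = 58786.

58786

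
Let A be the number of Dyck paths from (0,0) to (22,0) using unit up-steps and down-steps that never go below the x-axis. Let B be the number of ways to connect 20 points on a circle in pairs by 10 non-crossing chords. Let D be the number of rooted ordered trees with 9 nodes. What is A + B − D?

74152

A Dyck path with 11 up-steps and 11 down-steps has semilength 11, so there are C_11 of them. So A = C_11 = 58786.
Pairing 20 circle points by 10 non-crossing chords gives C_10 matchings. So B = C_10 = 16796.
Rooted ordered (plane) trees on m nodes have m−1 edges and are counted by C_{m−1}; m = 9 gives C_8. So D = C_8 = 1430.
A + B − D = 58786 + 16796 − 1430 = 74152.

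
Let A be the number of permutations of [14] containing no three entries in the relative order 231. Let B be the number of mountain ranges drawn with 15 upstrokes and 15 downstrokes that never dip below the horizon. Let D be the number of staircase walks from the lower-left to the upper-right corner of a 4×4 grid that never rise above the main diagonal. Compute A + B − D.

12369271

Permutations of [n] avoiding any single length-3 pattern are counted by C_n; here n = 14. So A = C_14 = 2674440.
Dyck paths of semilength n (length 2n) are counted by C_n; here n = 15. So B = C_15 = 9694845.
Monotone paths in an n×n grid that stay weakly below the diagonal are counted by C_n; here n = 4. So D = C_4 = 14.
A + B − D = 2674440 + 9694845 − 14 = 12369271.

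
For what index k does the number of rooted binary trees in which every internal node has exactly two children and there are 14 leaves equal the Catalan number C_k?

Full binary trees with 14 leaves have 14−1 = 13 internal nodes, so there are C_13 of them.

13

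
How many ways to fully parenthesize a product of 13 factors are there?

208012

Parenthesizations of m factors correspond to full binary trees with m leaves, counted by C_{m−1}; m = 13 gives C_12.
C_12 = 208012.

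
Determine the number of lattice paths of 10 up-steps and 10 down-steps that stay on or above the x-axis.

16796

Dyck paths of semilength n (length 2n) are counted by C_n; here n = 10.
C_10 = C(20,10)/11 = 184756/11 = 16796.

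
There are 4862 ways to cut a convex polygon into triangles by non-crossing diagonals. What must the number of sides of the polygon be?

Triangulations of a convex m-gon are counted by C_{m−2}. The Catalan number equal to 4862 is C_9.
So m − 2 = 9, giving m = 11 sides.

11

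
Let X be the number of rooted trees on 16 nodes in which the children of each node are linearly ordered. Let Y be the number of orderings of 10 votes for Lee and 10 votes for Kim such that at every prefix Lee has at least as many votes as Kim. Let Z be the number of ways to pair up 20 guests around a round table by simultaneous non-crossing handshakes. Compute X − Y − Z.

Rooted ordered (plane) trees on m nodes have m−1 edges and are counted by C_{m−1}; m = 16 gives C_15. So X = C_15 = 9694845.
Ballot sequences with n votes each where one side never trails are Dyck words, counted by C_n; here n = 10. So Y = C_10 = 16796.
With 20 = 2·10 people, non-crossing handshake pairings are non-crossing perfect matchings on a circle, counted by C_10. So Z = C_10 = 16796.
X − Y − Z = 9694845 − 16796 − 16796 = 9661253.

9661253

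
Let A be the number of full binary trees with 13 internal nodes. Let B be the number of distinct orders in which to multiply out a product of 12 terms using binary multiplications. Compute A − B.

684114

Full binary trees with n internal nodes are counted by C_n; here n = 13. So A = C_13 = 742900.
Bracketing 12 factors into binary products is counted by C_{12−1} = C_11. So B = C_11 = 58786.
A − B = 742900 − 58786 = 684114.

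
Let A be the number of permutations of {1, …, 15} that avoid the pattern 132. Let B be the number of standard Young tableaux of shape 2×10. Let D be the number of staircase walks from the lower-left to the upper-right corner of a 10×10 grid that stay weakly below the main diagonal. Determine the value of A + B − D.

Permutations of [n] avoiding any single length-3 pattern are counted by C_n; here n = 15. So A = C_15 = 9694845.
By the hook-length formula (or a Dyck-path bijection), SYT of shape 2×10 number C_10. So B = C_10 = 16796.
Sub-diagonal monotone paths from (0,0) to (10,10) biject with Dyck paths of semilength 10, giving C_10. So D = C_10 = 16796.
A + B − D = 9694845 + 16796 − 16796 = 9694845.

9694845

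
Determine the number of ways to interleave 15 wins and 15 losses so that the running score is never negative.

9694845

Ballot sequences with n votes each where one side never trails are Dyck words, counted by C_n; here n = 15.
C_15 = C(30,15)/16 = 155117520/16 = 9694845.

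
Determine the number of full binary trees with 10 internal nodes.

16796

The number of full binary trees on 10 internal nodes is the Catalan number C_10.
C_10 = 16796.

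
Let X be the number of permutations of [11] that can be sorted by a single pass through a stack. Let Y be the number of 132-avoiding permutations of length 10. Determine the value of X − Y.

Stack-sortable permutations are exactly the 231-avoiding ones, counted by C_n; here n = 11. So X = C_11 = 58786.
For any fixed pattern of length 3, the pattern-avoiding permutations of [10] number C_10. So Y = C_10 = 16796.
X − Y = 58786 − 16796 = 41990.

41990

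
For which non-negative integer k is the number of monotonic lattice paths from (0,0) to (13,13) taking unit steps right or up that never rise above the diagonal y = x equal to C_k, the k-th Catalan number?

13

Monotone paths in an n×n grid that stay weakly below the diagonal are counted by C_n; here n = 13.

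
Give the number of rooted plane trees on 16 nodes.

Rooted ordered (plane) trees on m nodes have m−1 edges and are counted by C_{m−1}; m = 16 gives C_15.
C_15 = C(30,15)/16 = 155117520/16 = 9694845.

9694845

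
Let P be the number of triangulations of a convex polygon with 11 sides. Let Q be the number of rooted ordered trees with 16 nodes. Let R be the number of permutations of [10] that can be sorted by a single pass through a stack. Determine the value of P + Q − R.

The number of triangulations of an 11-gon is the Catalan number C_9 (index = sides − 2). So P = C_9 = 4862.
Rooted ordered (plane) trees on m nodes have m−1 edges and are counted by C_{m−1}; m = 16 gives C_15. So Q = C_15 = 9694845.
Stack-sortable permutations are exactly the 231-avoiding ones, counted by C_n; here n = 10. So R = C_10 = 16796.
P + Q − R = 4862 + 9694845 − 16796 = 9682911.

9682911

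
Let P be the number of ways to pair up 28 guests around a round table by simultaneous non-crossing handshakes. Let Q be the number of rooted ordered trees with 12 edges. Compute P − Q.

2466428

Non-crossing handshake pairings of 2n people are counted by C_n; 28 people gives n = 14. So P = C_14 = 2674440.
A rooted plane tree with 12 edges has 13 nodes, and the count is C_12. So Q = C_12 = 208012.
P − Q = 2674440 − 208012 = 2466428.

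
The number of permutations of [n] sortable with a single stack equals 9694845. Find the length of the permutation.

15

Stack-sortable permutations of [n] are counted by C_n; 9694845 = C_15.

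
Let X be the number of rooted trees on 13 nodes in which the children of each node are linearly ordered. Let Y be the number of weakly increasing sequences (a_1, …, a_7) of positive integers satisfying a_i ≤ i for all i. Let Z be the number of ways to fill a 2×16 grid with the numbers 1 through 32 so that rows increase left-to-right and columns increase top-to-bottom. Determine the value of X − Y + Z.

35565253

A rooted plane tree on 13 nodes has 12 edges, and such trees are counted by C_12. So X = C_12 = 208012.
Weakly increasing sequences with a_i ≤ i biject with Dyck paths of semilength 7, so there are C_7. So Y = C_7 = 429.
Standard Young tableaux of shape 2×n are counted by C_n; here n = 16. So Z = C_16 = 35357670.
X − Y + Z = 208012 − 429 + 35357670 = 35565253.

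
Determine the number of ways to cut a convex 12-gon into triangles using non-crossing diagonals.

16796

A convex 12-gon is triangulated into 10 triangles, and the number of such triangulations is the Catalan number C_{12−2} = C_10.
C_10 = C(20,10)/11 = 184756/11 = 16796.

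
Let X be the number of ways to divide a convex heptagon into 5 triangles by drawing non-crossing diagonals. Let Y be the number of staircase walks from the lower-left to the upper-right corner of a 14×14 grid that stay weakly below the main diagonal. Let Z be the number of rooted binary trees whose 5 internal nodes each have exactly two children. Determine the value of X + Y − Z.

2674440

A convex 7-gon is triangulated into 5 triangles, and the number of such triangulations is the Catalan number C_{7−2} = C_5. So X = C_5 = 42.
Monotone paths in an n×n grid that stay weakly below the diagonal are counted by C_n; here n = 14. So Y = C_14 = 2674440.
The number of full binary trees on 5 internal nodes is the Catalan number C_5. So Z = C_5 = 42.
X + Y − Z = 42 + 2674440 − 42 = 2674440.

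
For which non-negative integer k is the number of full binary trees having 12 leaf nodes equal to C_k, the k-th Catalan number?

11

A full binary tree with L leaves has L−1 internal nodes and is counted by C_{L−1}; L = 12 gives C_11.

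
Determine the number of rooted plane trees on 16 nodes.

A rooted plane tree on 16 nodes has 15 edges, and such trees are counted by C_15.
C_15 = C(30,15)/16 = 155117520/16 = 9694845.

9694845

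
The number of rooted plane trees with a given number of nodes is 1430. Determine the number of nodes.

Rooted ordered trees on m nodes are counted by C_{m−1}. Since C_8 = 1430, the index is 8.
So the index is 8, and the number of nodes is 8 + 1 = 9.

9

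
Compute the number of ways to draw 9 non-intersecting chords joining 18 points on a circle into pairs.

Non-crossing perfect matchings of 2n points on a circle are counted by C_n; with 18 points, n = 9.
C_9 = C_8 · 2(2·8+1)/(8+2) = 1430 · 34/10 = 4862.

4862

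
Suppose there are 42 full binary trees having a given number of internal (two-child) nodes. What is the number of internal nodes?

5

Full binary trees with n internal nodes are counted by C_n, and C_5 = 42.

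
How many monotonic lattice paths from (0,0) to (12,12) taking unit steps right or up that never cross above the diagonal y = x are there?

208012

Sub-diagonal monotone paths from (0,0) to (12,12) biject with Dyck paths of semilength 12, giving C_12.
C_12 = C(24,12)/13 = 2704156/13 = 208012.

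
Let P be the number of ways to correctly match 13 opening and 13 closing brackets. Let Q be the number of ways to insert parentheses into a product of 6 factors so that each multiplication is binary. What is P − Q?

A balanced arrangement of 13 bracket pairs is a Dyck word of semilength 13, so the count is C_13. So P = C_13 = 742900.
Ways to associate a product of 6 factors correspond to binary trees on 6 leaves, so the count is C_5. So Q = C_5 = 42.
P − Q = 742900 − 42 = 742858.

742858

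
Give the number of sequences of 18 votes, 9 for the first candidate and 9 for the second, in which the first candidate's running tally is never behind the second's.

Reading a vote for the leader as '(' and for the other as ')' turns such a sequence into a balanced string of 9 pairs, so the count is C_9.
C_9 = C(18,9)/10 = 48620/10 = 4862.

4862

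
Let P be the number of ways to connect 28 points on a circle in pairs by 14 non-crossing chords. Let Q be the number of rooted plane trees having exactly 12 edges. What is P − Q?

2466428

Non-crossing perfect matchings of 2n points on a circle are counted by C_n; with 28 points, n = 14. So P = C_14 = 2674440.
Rooted ordered trees with n edges are counted by C_n; here n = 12. So Q = C_12 = 208012.
P − Q = 2674440 − 208012 = 2466428.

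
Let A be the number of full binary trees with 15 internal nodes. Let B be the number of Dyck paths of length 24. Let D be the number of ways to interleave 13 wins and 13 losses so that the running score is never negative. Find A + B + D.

The number of full binary trees on 15 internal nodes is the Catalan number C_15. So A = C_15 = 9694845.
Dyck paths of semilength n (length 2n) are counted by C_n; here n = 12. So B = C_12 = 208012.
Reading a vote for the leader as '(' and for the other as ')' turns such a sequence into a balanced string of 13 pairs, so the count is C_13. So D = C_13 = 742900.
A + B + D = 9694845 + 208012 + 742900 = 10645757.

10645757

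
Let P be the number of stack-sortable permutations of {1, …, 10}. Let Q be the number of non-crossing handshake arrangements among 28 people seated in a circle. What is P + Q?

2691236

Stack-sortable permutations are exactly the 231-avoiding ones, counted by C_n; here n = 10. So P = C_10 = 16796.
With 28 = 2·14 people, non-crossing handshake pairings are non-crossing perfect matchings on a circle, counted by C_14. So Q = C_14 = 2674440.
P + Q = 16796 + 2674440 = 2691236.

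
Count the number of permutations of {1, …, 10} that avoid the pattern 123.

Permutations of [n] avoiding any single length-3 pattern are counted by C_n; here n = 10.
C_10 = C_9 · 2(2·9+1)/(9+2) = 4862 · 38/11 = 16796.

16796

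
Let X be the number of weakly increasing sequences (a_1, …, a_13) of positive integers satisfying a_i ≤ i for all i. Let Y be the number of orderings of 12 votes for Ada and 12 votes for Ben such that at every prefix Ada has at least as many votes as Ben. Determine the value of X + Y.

Weakly increasing sequences with a_i ≤ i biject with Dyck paths of semilength 13, so there are C_13. So X = C_13 = 742900.
Ballot sequences with n votes each where one side never trails are Dyck words, counted by C_n; here n = 12. So Y = C_12 = 208012.
X + Y = 742900 + 208012 = 950912.

950912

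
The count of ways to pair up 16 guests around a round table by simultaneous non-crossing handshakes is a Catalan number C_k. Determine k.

8

Non-crossing handshake pairings of 2n people are counted by C_n; 16 people gives n = 8.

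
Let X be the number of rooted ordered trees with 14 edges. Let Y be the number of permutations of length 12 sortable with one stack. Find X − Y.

Rooted ordered trees with n edges are counted by C_n; here n = 14. So X = C_14 = 2674440.
By Knuth's characterisation, the stack-sortable permutations of length 12 are the 231-avoiders, numbering C_12. So Y = C_12 = 208012.
X − Y = 2674440 − 208012 = 2466428.

2466428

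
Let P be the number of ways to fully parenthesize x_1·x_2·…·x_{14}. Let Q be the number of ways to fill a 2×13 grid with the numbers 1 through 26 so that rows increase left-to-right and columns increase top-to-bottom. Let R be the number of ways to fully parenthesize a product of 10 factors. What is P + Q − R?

Parenthesizations of m factors correspond to full binary trees with m leaves, counted by C_{m−1}; m = 14 gives C_13. So P = C_13 = 742900.
Standard Young tableaux of shape 2×n are counted by C_n; here n = 13. So Q = C_13 = 742900.
Parenthesizations of m factors correspond to full binary trees with m leaves, counted by C_{m−1}; m = 10 gives C_9. So R = C_9 = 4862.
P + Q − R = 742900 + 742900 − 4862 = 1480938.

1480938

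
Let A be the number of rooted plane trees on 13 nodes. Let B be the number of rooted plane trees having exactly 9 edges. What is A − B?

203150

Rooted ordered (plane) trees on m nodes have m−1 edges and are counted by C_{m−1}; m = 13 gives C_12. So A = C_12 = 208012.
A rooted plane tree with 9 edges has 10 nodes, and the count is C_9. So B = C_9 = 4862.
A − B = 208012 − 4862 = 203150.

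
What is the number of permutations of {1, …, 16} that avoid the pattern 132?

35357670

Permutations of [n] avoiding any single length-3 pattern are counted by C_n; here n = 16.
C_16 = 35357670.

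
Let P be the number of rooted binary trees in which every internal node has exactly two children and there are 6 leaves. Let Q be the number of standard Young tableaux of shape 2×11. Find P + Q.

58828

A full binary tree with L leaves has L−1 internal nodes and is counted by C_{L−1}; L = 6 gives C_5. So P = C_5 = 42.
By the hook-length formula (or a Dyck-path bijection), SYT of shape 2×11 number C_11. So Q = C_11 = 58786.
P + Q = 42 + 58786 = 58828.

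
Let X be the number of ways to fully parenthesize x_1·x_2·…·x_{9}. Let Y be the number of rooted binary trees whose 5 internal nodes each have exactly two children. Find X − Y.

1388

Bracketing 9 factors into binary products is counted by C_{9−1} = C_8. So X = C_8 = 1430.
Full binary trees with n internal nodes are counted by C_n; here n = 5. So Y = C_5 = 42.
X − Y = 1430 − 42 = 1388.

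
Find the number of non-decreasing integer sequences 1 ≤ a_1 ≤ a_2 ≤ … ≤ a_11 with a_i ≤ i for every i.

58786

Weakly increasing sequences with a_i ≤ i biject with Dyck paths of semilength 11, so there are C_11.
C_11 = C_10 · 2(2·10+1)/(10+2) = 16796 · 42/12 = 58786.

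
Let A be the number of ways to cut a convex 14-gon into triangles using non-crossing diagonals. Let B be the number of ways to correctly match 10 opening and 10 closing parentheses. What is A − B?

The number of triangulations of a 14-gon is the Catalan number C_12 (index = sides − 2). So A = C_12 = 208012.
A balanced arrangement of 10 bracket pairs is a Dyck word of semilength 10, so the count is C_10. So B = C_10 = 16796.
A − B = 208012 − 16796 = 191216.

191216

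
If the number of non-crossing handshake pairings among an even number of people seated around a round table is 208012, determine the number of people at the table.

Non-crossing handshake pairings of 2n people are counted by C_n. Since C_12 = 208012, the index is 12.
So n = 12, and there are 2n = 24 people.

24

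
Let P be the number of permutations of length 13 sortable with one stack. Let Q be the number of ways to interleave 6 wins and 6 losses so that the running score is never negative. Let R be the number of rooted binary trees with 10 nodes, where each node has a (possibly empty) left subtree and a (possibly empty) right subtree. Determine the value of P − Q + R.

Stack-sortable permutations are exactly the 231-avoiding ones, counted by C_n; here n = 13. So P = C_13 = 742900.
Ballot sequences with n votes each where one side never trails are Dyck words, counted by C_n; here n = 6. So Q = C_6 = 132.
Binary trees (left/right distinguished) on n nodes are counted by C_n; here n = 10. So R = C_10 = 16796.
P − Q + R = 742900 − 132 + 16796 = 759564.

759564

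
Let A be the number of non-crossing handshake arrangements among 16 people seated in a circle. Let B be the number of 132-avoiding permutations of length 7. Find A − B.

With 16 = 2·8 people, non-crossing handshake pairings are non-crossing perfect matchings on a circle, counted by C_8. So A = C_8 = 1430.
For any fixed pattern of length 3, the pattern-avoiding permutations of [7] number C_7. So B = C_7 = 429.
A − B = 1430 − 429 = 1001.

1001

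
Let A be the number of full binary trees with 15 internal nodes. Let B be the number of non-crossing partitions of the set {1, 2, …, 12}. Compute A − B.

Full binary trees with n internal nodes are counted by C_n; here n = 15. So A = C_15 = 9694845.
Non-crossing partitions of an n-element set are counted by C_n; here n = 12. So B = C_12 = 208012.
A − B = 9694845 − 208012 = 9486833.

9486833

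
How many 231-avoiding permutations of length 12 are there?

For any fixed pattern of length 3, the pattern-avoiding permutations of [12] number C_12.
C_12 = 208012.

208012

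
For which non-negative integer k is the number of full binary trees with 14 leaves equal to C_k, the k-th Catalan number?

Full binary trees with 14 leaves have 14−1 = 13 internal nodes, so there are C_13 of them.

13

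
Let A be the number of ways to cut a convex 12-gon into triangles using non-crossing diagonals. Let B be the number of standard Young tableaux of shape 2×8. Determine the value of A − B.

Triangulations of a convex m-gon are counted by C_{m−2}; with m = 12 this is C_10. So A = C_10 = 16796.
By the hook-length formula (or a Dyck-path bijection), SYT of shape 2×8 number C_8. So B = C_8 = 1430.
A − B = 16796 − 1430 = 15366.

15366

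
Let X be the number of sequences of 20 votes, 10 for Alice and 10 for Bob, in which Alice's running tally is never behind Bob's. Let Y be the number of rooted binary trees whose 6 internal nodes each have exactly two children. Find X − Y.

16664

Ballot sequences with n votes each where one side never trails are Dyck words, counted by C_n; here n = 10. So X = C_10 = 16796.
The number of full binary trees on 6 internal nodes is the Catalan number C_6. So Y = C_6 = 132.
X − Y = 16796 − 132 = 16664.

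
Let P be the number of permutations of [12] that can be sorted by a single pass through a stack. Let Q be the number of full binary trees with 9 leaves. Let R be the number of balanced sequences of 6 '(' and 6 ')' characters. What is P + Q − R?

By Knuth's characterisation, the stack-sortable permutations of length 12 are the 231-avoiders, numbering C_12. So P = C_12 = 208012.
A full binary tree with L leaves has L−1 internal nodes and is counted by C_{L−1}; L = 9 gives C_8. So Q = C_8 = 1430.
Balanced strings of n pairs of brackets are counted by C_n; here n = 6. So R = C_6 = 132.
P + Q − R = 208012 + 1430 − 132 = 209310.

209310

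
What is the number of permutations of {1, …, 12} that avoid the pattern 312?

For any fixed pattern of length 3, the pattern-avoiding permutations of [12] number C_12.
C_12 = C_11 · 2(2·11+1)/(11+2) = 58786 · 46/13 = 208012.

208012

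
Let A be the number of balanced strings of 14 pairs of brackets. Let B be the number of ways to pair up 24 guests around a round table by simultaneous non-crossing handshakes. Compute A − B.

2466428

With 14 pairs the number of balanced bracket strings is the Catalan number C_14. So A = C_14 = 2674440.
Non-crossing handshake pairings of 2n people are counted by C_n; 24 people gives n = 12. So B = C_12 = 208012.
A − B = 2674440 − 208012 = 2466428.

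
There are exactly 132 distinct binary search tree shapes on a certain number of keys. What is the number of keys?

Binary search tree shapes on n keys are counted by C_n. Since C_6 = 132, the index is 6.

6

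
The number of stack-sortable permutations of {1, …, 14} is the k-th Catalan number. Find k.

By Knuth's characterisation, the stack-sortable permutations of length 14 are the 231-avoiders, numbering C_14.

14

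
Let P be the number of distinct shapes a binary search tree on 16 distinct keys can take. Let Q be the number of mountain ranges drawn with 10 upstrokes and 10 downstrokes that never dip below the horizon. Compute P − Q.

35340874

There are C_n binary search tree shapes on n keys; with n = 16 that is C_16. So P = C_16 = 35357670.
Dyck paths of semilength n (length 2n) are counted by C_n; here n = 10. So Q = C_10 = 16796.
P − Q = 35357670 − 16796 = 35340874.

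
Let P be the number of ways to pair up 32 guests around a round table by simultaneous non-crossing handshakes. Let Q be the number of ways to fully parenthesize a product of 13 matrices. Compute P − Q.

35149658

Non-crossing handshake pairings of 2n people are counted by C_n; 32 people gives n = 16. So P = C_16 = 35357670.
Bracketing 13 factors into binary products is counted by C_{13−1} = C_12. So Q = C_12 = 208012.
P − Q = 35357670 − 208012 = 35149658.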